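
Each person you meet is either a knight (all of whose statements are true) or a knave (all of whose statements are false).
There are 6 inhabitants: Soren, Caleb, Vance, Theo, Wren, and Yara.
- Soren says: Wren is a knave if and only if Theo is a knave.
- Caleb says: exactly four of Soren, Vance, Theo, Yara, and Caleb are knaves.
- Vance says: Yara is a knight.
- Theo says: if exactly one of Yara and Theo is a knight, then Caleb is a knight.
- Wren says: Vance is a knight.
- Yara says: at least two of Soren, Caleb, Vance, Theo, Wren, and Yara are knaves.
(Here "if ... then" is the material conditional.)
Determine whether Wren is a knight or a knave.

Wren is a knight.

Consistent assignments: {Soren=knave, Caleb=knave, Vance=knight, Theo=knave, Wren=knight, Yara=knight}
In every consistent assignment, Wren is a knight.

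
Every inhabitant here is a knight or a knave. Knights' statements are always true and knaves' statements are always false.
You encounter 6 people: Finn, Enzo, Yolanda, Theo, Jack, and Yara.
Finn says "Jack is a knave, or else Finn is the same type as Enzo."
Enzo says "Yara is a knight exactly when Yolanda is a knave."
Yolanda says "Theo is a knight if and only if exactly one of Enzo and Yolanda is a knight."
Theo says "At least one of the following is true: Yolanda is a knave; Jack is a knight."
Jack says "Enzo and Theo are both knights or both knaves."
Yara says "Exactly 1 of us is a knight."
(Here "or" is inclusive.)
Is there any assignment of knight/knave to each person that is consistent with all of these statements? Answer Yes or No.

Yes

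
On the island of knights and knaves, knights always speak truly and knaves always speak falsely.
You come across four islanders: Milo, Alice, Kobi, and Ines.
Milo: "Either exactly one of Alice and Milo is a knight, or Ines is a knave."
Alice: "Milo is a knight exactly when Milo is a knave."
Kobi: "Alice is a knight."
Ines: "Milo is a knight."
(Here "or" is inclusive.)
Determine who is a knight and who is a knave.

Milo is a knight, Alice is a knave, Kobi is a knave, and Ines is a knight.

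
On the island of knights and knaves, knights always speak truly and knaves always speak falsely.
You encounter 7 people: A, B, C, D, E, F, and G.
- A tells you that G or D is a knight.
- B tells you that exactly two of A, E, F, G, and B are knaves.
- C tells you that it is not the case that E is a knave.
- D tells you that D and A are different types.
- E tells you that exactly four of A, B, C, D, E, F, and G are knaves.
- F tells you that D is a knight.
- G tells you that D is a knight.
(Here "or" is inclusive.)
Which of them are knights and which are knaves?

Knights: none. Knaves: A, B, C, D, E, F, and G.

As a knave, A's statement "G or D is a knight" should be False; it is.
B is a knave, so "exactly two of A, E, F, G, and B are knaves" must be False — and it is.
C (knave): "it is not the case that E is a knave" — False. ✓
D is a knave, so "D and A are different types" must be False — and it is.
E is a knave; "exactly four of A, B, C, D, E, F, and G are knaves" is False, as required.
F is a knave; "D is a knight" is False, as required.
G is a knave; "D is a knight" is False, as required.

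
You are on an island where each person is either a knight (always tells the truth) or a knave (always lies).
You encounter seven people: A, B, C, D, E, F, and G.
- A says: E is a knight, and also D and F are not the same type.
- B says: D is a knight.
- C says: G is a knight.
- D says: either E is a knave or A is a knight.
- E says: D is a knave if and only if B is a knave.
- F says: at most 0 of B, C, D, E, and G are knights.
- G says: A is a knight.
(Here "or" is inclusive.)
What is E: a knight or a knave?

Consistent assignments: {A=knight, B=knight, C=knight, D=knight, E=knight, F=knave, G=knight}; {A=knave, B=knave, C=knave, D=knave, E=knight, F=knave, G=knave}
In every consistent assignment, E is a knight.

E is a knight.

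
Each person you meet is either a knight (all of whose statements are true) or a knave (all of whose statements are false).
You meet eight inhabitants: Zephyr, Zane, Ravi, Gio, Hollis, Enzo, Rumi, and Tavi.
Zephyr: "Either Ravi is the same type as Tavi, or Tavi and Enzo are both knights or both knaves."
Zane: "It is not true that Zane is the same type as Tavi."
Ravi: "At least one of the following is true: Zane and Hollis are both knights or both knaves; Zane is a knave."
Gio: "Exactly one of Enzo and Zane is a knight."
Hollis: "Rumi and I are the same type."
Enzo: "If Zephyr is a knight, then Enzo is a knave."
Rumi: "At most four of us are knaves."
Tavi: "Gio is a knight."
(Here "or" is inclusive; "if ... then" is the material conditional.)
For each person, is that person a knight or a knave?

Zephyr is a knave, Zane is a knight, Ravi is a knight, Gio is a knave, Hollis is a knight, Enzo is a knight, Rumi is a knight, and Tavi is a knave.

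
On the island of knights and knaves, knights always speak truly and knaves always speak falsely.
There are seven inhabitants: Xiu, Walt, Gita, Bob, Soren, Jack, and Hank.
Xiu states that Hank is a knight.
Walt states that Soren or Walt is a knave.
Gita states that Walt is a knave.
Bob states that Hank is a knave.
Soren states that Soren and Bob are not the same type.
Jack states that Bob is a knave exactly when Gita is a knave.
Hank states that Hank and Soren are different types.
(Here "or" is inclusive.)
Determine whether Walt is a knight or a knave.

Consistent assignments: {Xiu=knight, Walt=knight, Gita=knave, Bob=knave, Soren=knave, Jack=knight, Hank=knight}
In every consistent assignment, Walt is a knight.

Walt is a knight.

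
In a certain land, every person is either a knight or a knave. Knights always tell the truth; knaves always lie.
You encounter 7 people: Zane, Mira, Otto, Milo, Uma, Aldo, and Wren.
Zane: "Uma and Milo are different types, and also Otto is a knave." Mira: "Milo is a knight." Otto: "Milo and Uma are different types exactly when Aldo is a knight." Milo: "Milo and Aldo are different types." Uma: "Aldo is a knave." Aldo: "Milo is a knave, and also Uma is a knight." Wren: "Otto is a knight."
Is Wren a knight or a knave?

Wren is a knight.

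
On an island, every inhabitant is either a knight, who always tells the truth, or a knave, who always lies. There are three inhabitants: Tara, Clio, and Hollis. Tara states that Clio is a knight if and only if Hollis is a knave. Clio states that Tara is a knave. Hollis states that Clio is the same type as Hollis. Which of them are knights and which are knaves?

Suppose Tara is a knight. Then Tara's statement "Clio is a knight if and only if Hollis is a knave" would have to be true. Checking the 4 ways to assign the others, none is consistent with every speaker.
(For instance, with Clio=knight, Hollis=knight, Tara's claim "Clio is a knight if and only if Hollis is a knave" comes out false where it would need to be true.)
So Tara must be a knave, making "Clio is a knight if and only if Hollis is a knave" false. Taking Tara=knave, Clio=knight, Hollis=knight, each remaining statement checks out:
  Clio (knight): "Tara is a knave" — true. ✓
  Hollis (knight): "Clio is the same type as Hollis" — true. ✓
This is the unique consistent assignment.

Tara is a knave, Clio is a knight, and Hollis is a knight.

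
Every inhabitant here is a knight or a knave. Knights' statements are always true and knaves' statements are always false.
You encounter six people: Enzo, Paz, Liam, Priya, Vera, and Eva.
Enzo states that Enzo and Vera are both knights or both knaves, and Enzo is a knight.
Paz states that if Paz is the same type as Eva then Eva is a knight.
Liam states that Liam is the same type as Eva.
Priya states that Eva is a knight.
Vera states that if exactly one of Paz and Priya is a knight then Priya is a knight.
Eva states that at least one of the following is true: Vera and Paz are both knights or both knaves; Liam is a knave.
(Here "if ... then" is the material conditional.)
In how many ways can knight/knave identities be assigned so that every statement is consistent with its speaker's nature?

Consistent assignments:
  Enzo=knight, Paz=knight, Liam=knight, Priya=knight, Vera=knight, Eva=knight
  Enzo=knight, Paz=knight, Liam=knave, Priya=knight, Vera=knight, Eva=knight
  Enzo=knave, Paz=knight, Liam=knight, Priya=knight, Vera=knight, Eva=knight
  Enzo=knave, Paz=knight, Liam=knave, Priya=knight, Vera=knight, Eva=knight

4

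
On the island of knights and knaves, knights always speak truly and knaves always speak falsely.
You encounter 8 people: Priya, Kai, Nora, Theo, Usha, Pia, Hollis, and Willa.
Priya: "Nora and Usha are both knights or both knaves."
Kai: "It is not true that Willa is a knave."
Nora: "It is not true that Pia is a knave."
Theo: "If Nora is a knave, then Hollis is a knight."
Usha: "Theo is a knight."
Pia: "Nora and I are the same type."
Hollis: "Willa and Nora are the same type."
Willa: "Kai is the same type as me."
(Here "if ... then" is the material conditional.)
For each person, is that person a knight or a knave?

Priya is a knight, Kai is a knight, Nora is a knight, Theo is a knight, Usha is a knight, Pia is a knight, Hollis is a knight, and Willa is a knight.

Since Priya is a knight, "Nora and Usha are both knights or both knaves" needs to be true, which holds.
Kai is a knight; "it is not true that Willa is a knave" is true, as required.
Nora (knight): "it is not true that Pia is a knave" — true. ✓
As a knight, Theo's statement "if Nora is a knave, then Hollis is a knight" should be true; it is.
Since Usha is a knight, "Theo is a knight" needs to be true, which holds.
Pia is a knight; "Nora and I are the same type" is true, as required.
Hollis is a knight, so "Willa and Nora are the same type" must be true — and it is.
Willa (knight): "Kai is the same type as me" — true. ✓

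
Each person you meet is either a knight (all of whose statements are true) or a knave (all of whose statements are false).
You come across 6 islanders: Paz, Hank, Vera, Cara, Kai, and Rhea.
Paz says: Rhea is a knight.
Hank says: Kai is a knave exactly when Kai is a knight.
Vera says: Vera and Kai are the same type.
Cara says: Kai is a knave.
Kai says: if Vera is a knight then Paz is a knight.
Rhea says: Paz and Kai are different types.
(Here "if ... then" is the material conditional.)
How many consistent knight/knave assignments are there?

0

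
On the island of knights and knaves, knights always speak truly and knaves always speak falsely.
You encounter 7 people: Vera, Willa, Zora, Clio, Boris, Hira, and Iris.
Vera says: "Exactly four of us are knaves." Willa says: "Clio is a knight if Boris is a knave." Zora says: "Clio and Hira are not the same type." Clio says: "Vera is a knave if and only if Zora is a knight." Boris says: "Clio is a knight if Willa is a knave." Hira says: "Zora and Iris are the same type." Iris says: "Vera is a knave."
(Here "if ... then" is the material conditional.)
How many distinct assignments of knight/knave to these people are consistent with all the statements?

1

Consistent assignments:
  Vera=knave, Willa=knave, Zora=knave, Clio=knave, Boris=knave, Hira=knave, Iris=knight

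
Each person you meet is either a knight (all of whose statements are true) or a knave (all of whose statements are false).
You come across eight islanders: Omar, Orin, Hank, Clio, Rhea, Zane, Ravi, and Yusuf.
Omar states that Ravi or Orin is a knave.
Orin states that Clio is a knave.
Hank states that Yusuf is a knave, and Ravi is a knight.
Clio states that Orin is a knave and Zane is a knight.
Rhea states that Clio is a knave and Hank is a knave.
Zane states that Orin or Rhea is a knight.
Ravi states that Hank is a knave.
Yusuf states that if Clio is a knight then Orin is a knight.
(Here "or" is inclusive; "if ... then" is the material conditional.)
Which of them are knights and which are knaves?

Since Omar is a knave, "Ravi or Orin is a knave" needs to be False, which holds.
As a knight, Orin's statement "Clio is a knave" should be True; it is.
Hank is a knave, and the claim "Yusuf is a knave, and Ravi is a knight" is indeed False.
Clio is a knave, so "Orin is a knave and Zane is a knight" must be False — and it is.
As a knight, Rhea's statement "Clio is a knave and Hank is a knave" should be True; it is.
Zane (knight): "Orin or Rhea is a knight" — True. ✓
Ravi is a knight, so "Hank is a knave" must be True — and it is.
Yusuf (knight): "if Clio is a knight then Orin is a knight" — True. ✓

Knights: Orin, Rhea, Zane, Ravi, and Yusuf. Knaves: Omar, Hank, and Clio.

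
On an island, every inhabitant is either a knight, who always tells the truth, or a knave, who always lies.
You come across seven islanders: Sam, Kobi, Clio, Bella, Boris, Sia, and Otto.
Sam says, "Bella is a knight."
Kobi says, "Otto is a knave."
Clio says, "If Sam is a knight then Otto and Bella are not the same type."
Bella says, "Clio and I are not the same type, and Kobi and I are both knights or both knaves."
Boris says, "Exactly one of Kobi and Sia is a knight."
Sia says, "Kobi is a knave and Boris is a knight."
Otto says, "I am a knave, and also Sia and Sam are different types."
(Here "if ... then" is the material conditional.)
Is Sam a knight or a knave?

Consistent assignments: {Sam=knave, Kobi=knight, Clio=knight, Bella=knave, Boris=knight, Sia=knave, Otto=knave}
In every consistent assignment, Sam is a knave.

Sam is a knave.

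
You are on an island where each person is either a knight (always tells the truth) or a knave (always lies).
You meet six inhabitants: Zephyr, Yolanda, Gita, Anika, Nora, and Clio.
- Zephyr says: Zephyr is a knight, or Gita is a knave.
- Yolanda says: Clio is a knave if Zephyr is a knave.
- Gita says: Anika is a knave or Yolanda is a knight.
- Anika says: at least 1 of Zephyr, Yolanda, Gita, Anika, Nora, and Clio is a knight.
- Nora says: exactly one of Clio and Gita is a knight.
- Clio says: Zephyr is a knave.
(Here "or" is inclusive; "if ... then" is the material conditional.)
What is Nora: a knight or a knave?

Consistent assignments: {Zephyr=knight, Yolanda=knight, Gita=knight, Anika=knight, Nora=knight, Clio=knave}
In every consistent assignment, Nora is a knight.

Nora is a knight.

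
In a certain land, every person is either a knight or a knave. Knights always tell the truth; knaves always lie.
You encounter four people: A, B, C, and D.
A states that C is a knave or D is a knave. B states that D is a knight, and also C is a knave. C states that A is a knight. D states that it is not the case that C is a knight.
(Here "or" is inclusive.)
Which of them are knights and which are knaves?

A is a knight, B is a knave, C is a knight, and D is a knave.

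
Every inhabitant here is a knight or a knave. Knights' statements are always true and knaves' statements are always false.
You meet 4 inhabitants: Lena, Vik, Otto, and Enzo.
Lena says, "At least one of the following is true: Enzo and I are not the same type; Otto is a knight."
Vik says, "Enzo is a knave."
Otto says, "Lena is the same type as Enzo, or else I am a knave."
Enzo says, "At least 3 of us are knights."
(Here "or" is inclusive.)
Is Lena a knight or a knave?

Lena is a knight.

Consistent assignments: {Lena=knight, Vik=knave, Otto=knight, Enzo=knight}
In every consistent assignment, Lena is a knight.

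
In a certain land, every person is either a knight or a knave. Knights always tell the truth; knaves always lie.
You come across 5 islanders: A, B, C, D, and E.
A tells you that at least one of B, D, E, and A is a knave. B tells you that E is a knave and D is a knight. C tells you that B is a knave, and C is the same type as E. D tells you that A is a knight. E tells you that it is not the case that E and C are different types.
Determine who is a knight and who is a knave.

Knights: A, C, D, and E. Knaves: B.

As a knight, A's statement "at least one of B, D, E, and A is a knave" should be True; it is.
B is a knave; "E is a knave and D is a knight" is False, as required.
C (knight): "B is a knave, and C is the same type as E" — True. ✓
D is a knight; "A is a knight" is True, as required.
As a knight, E's statement "it is not the case that E and C are different types" should be True; it is.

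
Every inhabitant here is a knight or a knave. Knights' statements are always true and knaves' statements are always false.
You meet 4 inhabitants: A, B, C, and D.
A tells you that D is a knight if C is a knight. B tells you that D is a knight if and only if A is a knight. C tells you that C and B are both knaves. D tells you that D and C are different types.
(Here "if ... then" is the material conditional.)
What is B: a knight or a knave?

B is a knight.

Consistent assignments: {A=knight, B=knight, C=knave, D=knight}
In every consistent assignment, B is a knight.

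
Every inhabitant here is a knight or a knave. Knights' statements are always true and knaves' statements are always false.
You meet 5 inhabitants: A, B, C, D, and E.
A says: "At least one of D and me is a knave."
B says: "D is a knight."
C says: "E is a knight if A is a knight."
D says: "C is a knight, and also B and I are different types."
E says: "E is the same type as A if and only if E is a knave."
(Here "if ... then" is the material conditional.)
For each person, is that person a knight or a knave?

Knights: A. Knaves: B, C, D, and E.

Suppose A is a knave. Then A's statement "at least one of D and me is a knave" would have to be false. Checking the 16 ways to assign the others, none is consistent with every speaker.
(For instance, with B=knave, C=knave, D=knave, E=knave, A's claim "at least one of D and me is a knave" comes out true where it would need to be false.)
So A must be a knight, making "at least one of D and me is a knave" true. Taking A=knight, B=knave, C=knave, D=knave, E=knave, each remaining statement checks out:
  B (knave): "D is a knight" — false. ✓
  C (knave): "E is a knight if A is a knight" — false. ✓
  D (knave): "C is a knight, and also B and I are different types" — false. ✓
  E (knave): "E is the same type as A if and only if E is a knave" — false. ✓
This is the unique consistent assignment.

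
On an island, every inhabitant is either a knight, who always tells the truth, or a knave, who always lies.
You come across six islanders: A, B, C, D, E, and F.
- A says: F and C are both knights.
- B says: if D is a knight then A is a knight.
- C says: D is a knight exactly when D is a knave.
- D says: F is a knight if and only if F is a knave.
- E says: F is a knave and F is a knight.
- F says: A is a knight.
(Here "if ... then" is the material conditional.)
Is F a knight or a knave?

Consistent assignments: {A=knave, B=knight, C=knave, D=knave, E=knave, F=knave}
In every consistent assignment, F is a knave.

F is a knave.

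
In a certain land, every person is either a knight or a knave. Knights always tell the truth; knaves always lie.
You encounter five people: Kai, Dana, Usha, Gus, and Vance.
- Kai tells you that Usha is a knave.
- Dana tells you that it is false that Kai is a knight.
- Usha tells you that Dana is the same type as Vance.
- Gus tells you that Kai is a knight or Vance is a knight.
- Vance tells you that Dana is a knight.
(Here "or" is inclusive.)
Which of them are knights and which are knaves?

Kai is a knave, Dana is a knight, Usha is a knight, Gus is a knight, and Vance is a knight.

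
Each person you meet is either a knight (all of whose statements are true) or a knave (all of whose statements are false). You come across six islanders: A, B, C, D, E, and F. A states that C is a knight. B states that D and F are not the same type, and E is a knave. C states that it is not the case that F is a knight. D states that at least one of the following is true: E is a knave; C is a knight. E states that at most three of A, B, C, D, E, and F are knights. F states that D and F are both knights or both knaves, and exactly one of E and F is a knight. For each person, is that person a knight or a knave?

Knights: A, B, C, and D. Knaves: E and F.

A is a knight, and the claim "C is a knight" is indeed True.
B is a knight, and the claim "D and F are not the same type, and E is a knave" is indeed True.
C (knight): "it is not the case that F is a knight" — True. ✓
Since D is a knight, "at least one of the following is true: E is a knave; C is a knight" needs to be True, which holds.
E is a knave, and the claim "at most three of A, B, C, D, E, and F are knights" is indeed false.
F is a knave; "D and F are both knights or both knaves, and exactly one of E and F is a knight" is false, as required.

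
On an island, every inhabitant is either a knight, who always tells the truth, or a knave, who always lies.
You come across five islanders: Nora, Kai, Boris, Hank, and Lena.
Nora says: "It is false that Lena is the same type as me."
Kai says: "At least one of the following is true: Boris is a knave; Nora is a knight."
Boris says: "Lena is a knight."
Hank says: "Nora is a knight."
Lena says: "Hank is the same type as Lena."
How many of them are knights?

3

The unique consistent assignment is Nora=knight, Kai=knight, Boris=knave, Hank=knight, Lena=knave.
That has 3 knights.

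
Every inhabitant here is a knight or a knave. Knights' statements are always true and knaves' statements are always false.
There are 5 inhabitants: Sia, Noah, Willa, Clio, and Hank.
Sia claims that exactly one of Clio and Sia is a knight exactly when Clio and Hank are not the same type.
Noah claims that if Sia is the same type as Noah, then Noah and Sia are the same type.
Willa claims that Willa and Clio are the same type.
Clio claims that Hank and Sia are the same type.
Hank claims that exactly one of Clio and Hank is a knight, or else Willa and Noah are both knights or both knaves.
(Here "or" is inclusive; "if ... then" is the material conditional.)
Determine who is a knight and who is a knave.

Sia is a knight; "exactly one of Clio and Sia is a knight exactly when Clio and Hank are not the same type" is true, as required.
Noah is a knight; "if Sia is the same type as Noah, then Noah and Sia are the same type" is true, as required.
Willa is a knight, and the claim "Willa and Clio are the same type" is indeed true.
Clio is a knight, so "Hank and Sia are the same type" must be true — and it is.
Hank is a knight, and the claim "exactly one of Clio and Hank is a knight, or else Willa and Noah are both knights or both knaves" is indeed true.

Sia is a knight, Noah is a knight, Willa is a knight, Clio is a knight, and Hank is a knight.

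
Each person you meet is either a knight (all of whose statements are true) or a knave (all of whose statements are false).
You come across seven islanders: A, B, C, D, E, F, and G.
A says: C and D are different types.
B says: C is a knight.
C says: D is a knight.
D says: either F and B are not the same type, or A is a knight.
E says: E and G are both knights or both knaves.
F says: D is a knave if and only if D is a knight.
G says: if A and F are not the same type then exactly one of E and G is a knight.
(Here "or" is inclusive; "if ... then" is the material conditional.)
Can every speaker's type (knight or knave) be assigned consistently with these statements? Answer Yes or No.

Yes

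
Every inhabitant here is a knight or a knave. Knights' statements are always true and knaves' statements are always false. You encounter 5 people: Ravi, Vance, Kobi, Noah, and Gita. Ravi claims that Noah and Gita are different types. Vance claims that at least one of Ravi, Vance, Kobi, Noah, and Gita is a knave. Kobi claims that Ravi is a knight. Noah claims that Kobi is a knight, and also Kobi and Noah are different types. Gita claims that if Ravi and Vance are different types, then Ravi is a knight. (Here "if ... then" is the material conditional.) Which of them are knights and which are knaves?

Knights: Vance. Knaves: Ravi, Kobi, Noah, and Gita.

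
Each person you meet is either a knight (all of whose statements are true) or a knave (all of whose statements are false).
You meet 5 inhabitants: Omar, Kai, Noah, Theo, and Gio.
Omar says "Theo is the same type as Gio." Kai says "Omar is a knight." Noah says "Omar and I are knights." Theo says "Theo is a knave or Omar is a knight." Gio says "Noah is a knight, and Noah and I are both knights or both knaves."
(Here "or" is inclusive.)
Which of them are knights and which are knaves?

Knights: Omar, Kai, Noah, Theo, and Gio. Knaves: none.

Omar is a knight, so "Theo is the same type as Gio" must be true — and it is.
Since Kai is a knight, "Omar is a knight" needs to be true, which holds.
Since Noah is a knight, "Omar and I are knights" needs to be true, which holds.
Since Theo is a knight, "Theo is a knave or Omar is a knight" needs to be true, which holds.
Gio is a knight; "Noah is a knight, and Noah and I are both knights or both knaves" is true, as required.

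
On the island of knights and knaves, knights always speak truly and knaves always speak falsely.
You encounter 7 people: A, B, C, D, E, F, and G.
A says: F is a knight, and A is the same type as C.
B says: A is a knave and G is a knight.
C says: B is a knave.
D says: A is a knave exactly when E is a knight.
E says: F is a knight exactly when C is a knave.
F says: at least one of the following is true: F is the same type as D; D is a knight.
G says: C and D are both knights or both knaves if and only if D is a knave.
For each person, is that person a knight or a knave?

A is a knight, B is a knave, C is a knight, D is a knight, E is a knave, F is a knight, and G is a knave.

A is a knight, and the claim "F is a knight, and A is the same type as C" is indeed True.
B (knave): "A is a knave and G is a knight" — False. ✓
Since C is a knight, "B is a knave" needs to be True, which holds.
Since D is a knight, "A is a knave exactly when E is a knight" needs to be True, which holds.
Since E is a knave, "F is a knight exactly when C is a knave" needs to be False, which holds.
F is a knight; "at least one of the following is true: F is the same type as D; D is a knight" is True, as required.
Since G is a knave, "C and D are both knights or both knaves if and only if D is a knave" needs to be False, which holds.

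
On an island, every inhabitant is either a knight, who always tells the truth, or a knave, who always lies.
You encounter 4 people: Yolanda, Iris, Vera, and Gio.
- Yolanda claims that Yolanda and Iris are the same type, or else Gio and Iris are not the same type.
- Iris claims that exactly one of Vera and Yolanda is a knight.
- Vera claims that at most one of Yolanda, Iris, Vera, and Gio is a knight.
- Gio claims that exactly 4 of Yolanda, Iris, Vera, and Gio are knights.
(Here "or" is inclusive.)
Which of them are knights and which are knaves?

Suppose Yolanda is a knave. Then Yolanda's statement "Yolanda and Iris are the same type, or else Gio and Iris are not the same type" would have to be false. Checking the 8 ways to assign the others, none is consistent with every speaker.
(For instance, with Iris=knight, Vera=knave, Gio=knave, Yolanda's claim "Yolanda and Iris are the same type, or else Gio and Iris are not the same type" comes out true where it would need to be false.)
So Yolanda must be a knight, making "Yolanda and Iris are the same type, or else Gio and Iris are not the same type" true. Taking Yolanda=knight, Iris=knight, Vera=knave, Gio=knave, each remaining statement checks out:
  Iris (knight): "exactly one of Vera and Yolanda is a knight" — true. ✓
  Vera (knave): "at most one of Yolanda, Iris, Vera, and Gio is a knight" — false. ✓
  Gio (knave): "exactly 4 of Yolanda, Iris, Vera, and Gio are knights" — false. ✓
This is the unique consistent assignment.

Yolanda is a knight, Iris is a knight, Vera is a knave, and Gio is a knave.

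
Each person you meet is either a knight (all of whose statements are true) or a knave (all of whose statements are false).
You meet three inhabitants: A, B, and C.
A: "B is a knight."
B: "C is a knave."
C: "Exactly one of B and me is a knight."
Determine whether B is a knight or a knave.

Consistent assignments: {A=knave, B=knave, C=knight}
In every consistent assignment, B is a knave.

B is a knave.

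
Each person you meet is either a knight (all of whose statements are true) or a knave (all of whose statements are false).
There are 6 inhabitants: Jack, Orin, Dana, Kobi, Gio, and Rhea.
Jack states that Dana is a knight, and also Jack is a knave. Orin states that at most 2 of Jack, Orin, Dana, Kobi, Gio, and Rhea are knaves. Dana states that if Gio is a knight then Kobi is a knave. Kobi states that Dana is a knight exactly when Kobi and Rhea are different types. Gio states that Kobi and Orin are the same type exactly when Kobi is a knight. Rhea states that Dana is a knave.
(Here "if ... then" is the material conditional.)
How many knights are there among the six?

The unique consistent assignment is Jack=knave, Orin=knight, Dana=knave, Kobi=knight, Gio=knight, Rhea=knight.
That has 4 knights.

4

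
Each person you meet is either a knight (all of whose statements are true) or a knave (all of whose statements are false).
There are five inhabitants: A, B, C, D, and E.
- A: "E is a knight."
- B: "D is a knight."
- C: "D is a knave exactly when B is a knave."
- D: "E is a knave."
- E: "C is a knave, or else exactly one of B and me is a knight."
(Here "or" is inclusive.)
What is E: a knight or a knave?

E is a knight.

Consistent assignments: {A=knight, B=knave, C=knight, D=knave, E=knight}
In every consistent assignment, E is a knight.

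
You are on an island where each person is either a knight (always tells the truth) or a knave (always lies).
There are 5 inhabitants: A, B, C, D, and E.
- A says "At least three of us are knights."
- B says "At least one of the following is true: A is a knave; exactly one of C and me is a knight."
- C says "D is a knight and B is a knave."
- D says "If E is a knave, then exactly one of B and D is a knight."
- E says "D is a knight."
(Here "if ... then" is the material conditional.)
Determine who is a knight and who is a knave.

A is a knight, so "at least three of us are knights" must be true — and it is.
B (knight): "at least one of the following is true: A is a knave; exactly one of C and me is a knight" — true. ✓
C is a knave, and the claim "D is a knight and B is a knave" is indeed false.
Since D is a knight, "if E is a knave, then exactly one of B and D is a knight" needs to be true, which holds.
Since E is a knight, "D is a knight" needs to be true, which holds.

A is a knight, B is a knight, C is a knave, D is a knight, and E is a knight.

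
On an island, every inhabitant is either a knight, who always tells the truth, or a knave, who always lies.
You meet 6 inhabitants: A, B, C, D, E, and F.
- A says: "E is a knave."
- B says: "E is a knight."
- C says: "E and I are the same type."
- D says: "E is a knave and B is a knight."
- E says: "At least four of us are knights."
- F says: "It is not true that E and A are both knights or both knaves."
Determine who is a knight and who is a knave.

Since A is a knave, "E is a knave" needs to be False, which holds.
B is a knight, so "E is a knight" must be True — and it is.
Since C is a knight, "E and I are the same type" needs to be True, which holds.
D is a knave; "E is a knave and B is a knight" is False, as required.
Since E is a knight, "at least four of us are knights" needs to be True, which holds.
F is a knight, and the claim "it is not true that E and A are both knights or both knaves" is indeed True.

A is a knave, B is a knight, C is a knight, D is a knave, E is a knight, and F is a knight.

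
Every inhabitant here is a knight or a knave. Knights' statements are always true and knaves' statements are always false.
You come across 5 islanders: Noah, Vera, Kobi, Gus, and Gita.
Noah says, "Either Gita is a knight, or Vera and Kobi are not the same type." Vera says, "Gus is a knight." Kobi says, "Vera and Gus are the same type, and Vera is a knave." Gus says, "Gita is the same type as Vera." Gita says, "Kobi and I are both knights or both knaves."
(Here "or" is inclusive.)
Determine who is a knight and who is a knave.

Noah is a knight, Vera is a knave, Kobi is a knight, Gus is a knave, and Gita is a knight.

Suppose Noah is a knave. Then Noah's statement "either Gita is a knight, or Vera and Kobi are not the same type" would have to be false. Checking the 16 ways to assign the others, none is consistent with every speaker.
(For instance, with Vera=knave, Kobi=knight, Gus=knave, Gita=knight, Noah's claim "either Gita is a knight, or Vera and Kobi are not the same type" comes out true where it would need to be false.)
So Noah must be a knight, making "either Gita is a knight, or Vera and Kobi are not the same type" true. Taking Noah=knight, Vera=knave, Kobi=knight, Gus=knave, Gita=knight, each remaining statement checks out:
  Vera (knave): "Gus is a knight" — false. ✓
  Kobi (knight): "Vera and Gus are the same type, and Vera is a knave" — true. ✓
  Gus (knave): "Gita is the same type as Vera" — false. ✓
  Gita (knight): "Kobi and I are both knights or both knaves" — true. ✓
This is the unique consistent assignment.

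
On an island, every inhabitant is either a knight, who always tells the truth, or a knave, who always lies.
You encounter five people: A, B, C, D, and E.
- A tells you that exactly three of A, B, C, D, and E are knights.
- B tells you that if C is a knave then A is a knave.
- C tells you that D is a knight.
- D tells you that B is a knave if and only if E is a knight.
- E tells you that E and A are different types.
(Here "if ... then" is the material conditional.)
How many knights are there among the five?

2

The unique consistent assignment is A=knave, B=knight, C=knave, D=knave, E=knight.
That has 2 knights.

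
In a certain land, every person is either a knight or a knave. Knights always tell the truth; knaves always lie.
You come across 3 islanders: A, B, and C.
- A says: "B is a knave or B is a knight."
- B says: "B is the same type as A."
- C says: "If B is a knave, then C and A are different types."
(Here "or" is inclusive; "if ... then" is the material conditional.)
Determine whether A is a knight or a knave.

A is a knight.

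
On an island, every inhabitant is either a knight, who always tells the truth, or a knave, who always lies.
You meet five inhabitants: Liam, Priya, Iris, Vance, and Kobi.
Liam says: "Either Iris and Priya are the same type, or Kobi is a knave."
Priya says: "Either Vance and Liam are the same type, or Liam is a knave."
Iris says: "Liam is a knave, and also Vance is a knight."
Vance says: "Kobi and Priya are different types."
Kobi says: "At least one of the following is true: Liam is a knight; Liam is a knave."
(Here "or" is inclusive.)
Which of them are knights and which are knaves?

Since Liam is a knave, "either Iris and Priya are the same type, or Kobi is a knave" needs to be false, which holds.
Priya is a knight; "either Vance and Liam are the same type, or Liam is a knave" is True, as required.
Iris is a knave, and the claim "Liam is a knave, and also Vance is a knight" is indeed false.
Since Vance is a knave, "Kobi and Priya are different types" needs to be false, which holds.
Kobi is a knight, and the claim "at least one of the following is true: Liam is a knight; Liam is a knave" is indeed True.

Knights: Priya and Kobi. Knaves: Liam, Iris, and Vance.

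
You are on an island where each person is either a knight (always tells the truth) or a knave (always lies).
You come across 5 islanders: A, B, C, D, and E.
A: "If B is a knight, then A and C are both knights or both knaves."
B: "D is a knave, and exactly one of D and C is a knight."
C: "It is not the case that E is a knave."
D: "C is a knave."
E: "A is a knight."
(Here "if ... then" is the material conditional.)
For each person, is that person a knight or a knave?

A is a knight, B is a knight, C is a knight, D is a knave, and E is a knight.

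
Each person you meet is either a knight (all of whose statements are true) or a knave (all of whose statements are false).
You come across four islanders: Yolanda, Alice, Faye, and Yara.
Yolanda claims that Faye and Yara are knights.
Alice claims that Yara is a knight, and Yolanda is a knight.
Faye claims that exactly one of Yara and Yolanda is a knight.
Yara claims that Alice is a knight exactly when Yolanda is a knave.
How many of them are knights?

0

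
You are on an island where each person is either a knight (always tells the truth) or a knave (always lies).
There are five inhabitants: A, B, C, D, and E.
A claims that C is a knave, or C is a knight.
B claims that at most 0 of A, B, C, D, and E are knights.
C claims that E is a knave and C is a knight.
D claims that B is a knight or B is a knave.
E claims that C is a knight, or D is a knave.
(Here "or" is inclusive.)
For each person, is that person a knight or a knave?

A is a knight, B is a knave, C is a knave, D is a knight, and E is a knave.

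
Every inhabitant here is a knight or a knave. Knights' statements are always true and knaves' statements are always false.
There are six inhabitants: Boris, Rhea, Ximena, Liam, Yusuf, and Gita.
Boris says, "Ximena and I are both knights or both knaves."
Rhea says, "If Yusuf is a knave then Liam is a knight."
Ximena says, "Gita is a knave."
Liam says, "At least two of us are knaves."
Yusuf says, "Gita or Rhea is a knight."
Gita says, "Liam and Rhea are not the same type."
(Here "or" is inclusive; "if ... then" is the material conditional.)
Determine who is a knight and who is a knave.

Boris is a knave, Rhea is a knight, Ximena is a knight, Liam is a knight, Yusuf is a knight, and Gita is a knave.

Since Boris is a knave, "Ximena and I are both knights or both knaves" needs to be false, which holds.
Rhea (knight): "if Yusuf is a knave then Liam is a knight" — True. ✓
Ximena is a knight; "Gita is a knave" is True, as required.
Liam is a knight, and the claim "at least two of us are knaves" is indeed True.
Since Yusuf is a knight, "Gita or Rhea is a knight" needs to be True, which holds.
As a knave, Gita's statement "Liam and Rhea are not the same type" should be false; it is.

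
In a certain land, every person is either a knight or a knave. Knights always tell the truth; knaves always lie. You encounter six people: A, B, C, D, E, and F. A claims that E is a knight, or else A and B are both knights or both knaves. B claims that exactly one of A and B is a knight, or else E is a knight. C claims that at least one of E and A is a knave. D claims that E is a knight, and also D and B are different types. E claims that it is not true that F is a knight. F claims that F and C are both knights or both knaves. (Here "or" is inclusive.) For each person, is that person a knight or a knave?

Knights: B, C, and F. Knaves: A, D, and E.

A is a knave, and the claim "E is a knight, or else A and B are both knights or both knaves" is indeed false.
Since B is a knight, "exactly one of A and B is a knight, or else E is a knight" needs to be true, which holds.
C is a knight, and the claim "at least one of E and A is a knave" is indeed true.
Since D is a knave, "E is a knight, and also D and B are different types" needs to be false, which holds.
E is a knave, so "it is not true that F is a knight" must be false — and it is.
As a knight, F's statement "F and C are both knights or both knaves" should be true; it is.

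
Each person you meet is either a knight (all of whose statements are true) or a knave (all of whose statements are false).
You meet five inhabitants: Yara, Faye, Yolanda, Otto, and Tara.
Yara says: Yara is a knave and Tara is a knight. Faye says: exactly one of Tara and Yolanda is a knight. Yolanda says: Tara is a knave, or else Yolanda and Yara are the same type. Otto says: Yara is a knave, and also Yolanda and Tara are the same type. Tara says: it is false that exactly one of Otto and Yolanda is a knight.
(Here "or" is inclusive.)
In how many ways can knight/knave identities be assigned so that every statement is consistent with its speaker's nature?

1

Consistent assignments:
  Yara=knave, Faye=knight, Yolanda=knight, Otto=knave, Tara=knave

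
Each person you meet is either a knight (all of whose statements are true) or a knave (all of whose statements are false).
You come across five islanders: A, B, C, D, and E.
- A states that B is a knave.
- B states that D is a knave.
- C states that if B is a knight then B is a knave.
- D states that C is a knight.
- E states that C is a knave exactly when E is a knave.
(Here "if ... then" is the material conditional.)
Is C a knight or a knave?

Consistent assignments: {A=knight, B=knave, C=knight, D=knight, E=knight}; {A=knight, B=knave, C=knight, D=knight, E=knave}
In every consistent assignment, C is a knight.

C is a knight.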